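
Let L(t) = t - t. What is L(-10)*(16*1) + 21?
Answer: 21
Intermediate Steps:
L(t) = 0
L(-10)*(16*1) + 21 = 0*(16*1) + 21 = 0*16 + 21 = 0 + 21 = 21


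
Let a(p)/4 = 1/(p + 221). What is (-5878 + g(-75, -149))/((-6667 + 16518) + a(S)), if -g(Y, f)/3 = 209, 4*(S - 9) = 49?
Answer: -1260669/1909127 ≈ -0.66034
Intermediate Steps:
S = 85/4 (S = 9 + (¼)*49 = 9 + 49/4 = 85/4 ≈ 21.250)
g(Y, f) = -627 (g(Y, f) = -3*209 = -627)
a(p) = 4/(221 + p) (a(p) = 4/(p + 221) = 4/(221 + p))
(-5878 + g(-75, -149))/((-6667 + 16518) + a(S)) = (-5878 - 627)/((-6667 + 16518) + 4/(221 + 85/4)) = -6505/(9851 + 4/(969/4)) = -6505/(9851 + 4*(4/969)) = -6505/(9851 + 16/969) = -6505/9545635/969 = -6505*969/9545635 = -1260669/1909127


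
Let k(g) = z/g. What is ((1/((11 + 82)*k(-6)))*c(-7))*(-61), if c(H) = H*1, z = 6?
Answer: -427/93 ≈ -4.5914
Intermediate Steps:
c(H) = H
k(g) = 6/g
((1/((11 + 82)*k(-6)))*c(-7))*(-61) = ((1/((11 + 82)*((6/(-6)))))*(-7))*(-61) = ((1/(93*((6*(-⅙)))))*(-7))*(-61) = (((1/93)/(-1))*(-7))*(-61) = (((1/93)*(-1))*(-7))*(-61) = -1/93*(-7)*(-61) = (7/93)*(-61) = -427/93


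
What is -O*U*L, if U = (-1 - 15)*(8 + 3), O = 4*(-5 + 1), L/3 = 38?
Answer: -321024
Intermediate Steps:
L = 114 (L = 3*38 = 114)
O = -16 (O = 4*(-4) = -16)
U = -176 (U = -16*11 = -176)
-O*U*L = -(-16*(-176))*114 = -2816*114 = -1*321024 = -321024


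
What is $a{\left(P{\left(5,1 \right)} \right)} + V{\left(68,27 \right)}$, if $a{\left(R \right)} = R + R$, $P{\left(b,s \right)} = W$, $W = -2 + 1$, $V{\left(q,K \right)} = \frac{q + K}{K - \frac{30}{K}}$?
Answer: $\frac{389}{233} \approx 1.6695$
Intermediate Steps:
$V{\left(q,K \right)} = \frac{K + q}{K - \frac{30}{K}}$
$W = -1$
$P{\left(b,s \right)} = -1$
$a{\left(R \right)} = 2 R$
$a{\left(P{\left(5,1 \right)} \right)} + V{\left(68,27 \right)} = 2 \left(-1\right) + \frac{27 \left(27 + 68\right)}{-30 + 27^{2}} = -2 + 27 \frac{1}{-30 + 729} \cdot 95 = -2 + 27 \cdot \frac{1}{699} \cdot 95 = -2 + \frac{855}{233} = \frac{389}{233}$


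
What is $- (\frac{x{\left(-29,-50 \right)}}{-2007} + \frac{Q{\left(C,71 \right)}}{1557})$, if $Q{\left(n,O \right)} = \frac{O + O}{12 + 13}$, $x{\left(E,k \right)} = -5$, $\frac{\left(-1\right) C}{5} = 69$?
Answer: $- \frac{53291}{8680275} \approx -0.0061393$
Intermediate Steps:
$C = -345$ ($C = \left(-5\right) 69 = -345$)
$Q{\left(n,O \right)} = \frac{2 O}{25}$
$- (\frac{x{\left(-29,-50 \right)}}{-2007} + \frac{Q{\left(C,71 \right)}}{1557}) = - (- \frac{5}{-2007} + \frac{\frac{2}{25} \cdot 71}{1557}) = - (\left(-5\right) \left(- \frac{1}{2007}\right) + \frac{142}{25} \cdot \frac{1}{1557}) = - (\frac{5}{2007} + \frac{142}{38925}) = \left(-1\right) \frac{53291}{8680275} = - \frac{53291}{8680275}$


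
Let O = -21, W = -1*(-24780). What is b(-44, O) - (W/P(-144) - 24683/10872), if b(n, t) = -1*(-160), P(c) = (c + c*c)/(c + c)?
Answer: 791097349/1554696 ≈ 508.84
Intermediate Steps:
W = 24780
P(c) = (c + c²)/(2*c) (P(c) = (c + c²)/((2*c)) = (c + c²)*(1/(2*c)) = (c + c²)/(2*c))
b(n, t) = 160
b(-44, O) - (W/P(-144) - 24683/10872) = 160 - (24780/(½ + (½)*(-144)) - 24683/10872) = 160 - (24780/(½ - 72) - 24683*1/10872) = 160 - (24780/(-143/2) - 24683/10872) = 160 - (24780*(-2/143) - 24683/10872) = 160 - (-49560/143 - 24683/10872) = 160 - 1*(-542345989/1554696) = 160 + 542345989/1554696 = 791097349/1554696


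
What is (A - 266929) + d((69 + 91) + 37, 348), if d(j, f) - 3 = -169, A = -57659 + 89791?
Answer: -234963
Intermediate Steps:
A = 32132
d(j, f) = -166 (d(j, f) = 3 - 169 = -166)
(A - 266929) + d((69 + 91) + 37, 348) = (32132 - 266929) - 166 = -234797 - 166 = -234963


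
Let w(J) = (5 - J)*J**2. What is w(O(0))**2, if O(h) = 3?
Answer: 324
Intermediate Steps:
w(J) = J**2*(5 - J)
w(O(0))**2 = (3**2*(5 - 1*3))**2 = (9*(5 - 3))**2 = (9*2)**2 = 18**2 = 324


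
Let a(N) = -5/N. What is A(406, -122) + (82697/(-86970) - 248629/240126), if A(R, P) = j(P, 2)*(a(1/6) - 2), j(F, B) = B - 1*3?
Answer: 52233274924/1740313185 ≈ 30.014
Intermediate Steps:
j(F, B) = -3 + B (j(F, B) = B - 3 = -3 + B)
A(R, P) = 32 (A(R, P) = (-3 + 2)*(-5/(1/6) - 2) = -(-5/⅙ - 2) = -(-5*6 - 2) = -(-30 - 2) = -1*(-32) = 32)
A(406, -122) + (82697/(-86970) - 248629/240126) = 32 + (82697/(-86970) - 248629/240126) = 32 + (82697*(-1/86970) - 248629*1/240126) = 32 + (-82697/86970 - 248629/240126) = 32 - 3456746996/1740313185 = 52233274924/1740313185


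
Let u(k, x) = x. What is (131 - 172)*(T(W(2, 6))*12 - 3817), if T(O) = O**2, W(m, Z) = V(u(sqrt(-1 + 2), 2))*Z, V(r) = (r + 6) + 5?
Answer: -2836831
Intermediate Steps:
V(r) = 11 + r (V(r) = (6 + r) + 5 = 11 + r)
W(m, Z) = 13*Z (W(m, Z) = (11 + 2)*Z = 13*Z)
(131 - 172)*(T(W(2, 6))*12 - 3817) = (131 - 172)*((13*6)**2*12 - 3817) = -41*(78**2*12 - 3817) = -41*(6084*12 - 3817) = -41*(73008 - 3817) = -41*69191 = -2836831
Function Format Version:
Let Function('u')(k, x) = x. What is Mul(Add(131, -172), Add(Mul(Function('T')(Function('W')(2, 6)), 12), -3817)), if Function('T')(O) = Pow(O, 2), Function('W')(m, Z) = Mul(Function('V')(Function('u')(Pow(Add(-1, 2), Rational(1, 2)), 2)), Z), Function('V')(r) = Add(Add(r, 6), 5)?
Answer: -2836831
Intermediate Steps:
Function('V')(r) = Add(11, r) (Function('V')(r) = Add(Add(6, r), 5) = Add(11, r))
Function('W')(m, Z) = Mul(13, Z) (Function('W')(m, Z) = Mul(Add(11, 2), Z) = Mul(13, Z))
Mul(Add(131, -172), Add(Mul(Function('T')(Function('W')(2, 6)), 12), -3817)) = Mul(Add(131, -172), Add(Mul(Pow(Mul(13, 6), 2), 12), -3817)) = Mul(-41, Add(Mul(Pow(78, 2), 12), -3817)) = Mul(-41, Add(Mul(6084, 12), -3817)) = Mul(-41, Add(73008, -3817)) = Mul(-41, 69191) = -2836831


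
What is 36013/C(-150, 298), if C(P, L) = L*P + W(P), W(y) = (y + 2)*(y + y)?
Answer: -36013/300 ≈ -120.04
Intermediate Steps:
W(y) = 2*y*(2 + y) (W(y) = (2 + y)*(2*y) = 2*y*(2 + y))
C(P, L) = L*P + 2*P*(2 + P)
36013/C(-150, 298) = 36013/((-150*(4 + 298 + 2*(-150)))) = 36013/((-150*(4 + 298 - 300))) = 36013/((-150*2)) = 36013/(-300) = 36013*(-1/300) = -36013/300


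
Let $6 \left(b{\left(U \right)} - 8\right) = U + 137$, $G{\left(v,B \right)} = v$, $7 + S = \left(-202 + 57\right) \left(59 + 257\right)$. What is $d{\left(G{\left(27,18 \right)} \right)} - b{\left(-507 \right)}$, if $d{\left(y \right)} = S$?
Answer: $- \frac{137320}{3} \approx -45773.0$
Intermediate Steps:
$S = -45827$ ($S = -7 + \left(-202 + 57\right) \left(59 + 257\right) = -7 - 45820 = -45827$)
$d{\left(y \right)} = -45827$
$b{\left(U \right)} = \frac{185}{6} + \frac{U}{6}$ ($b{\left(U \right)} = 8 + \frac{U + 137}{6} = 8 + \frac{137 + U}{6} = 8 + \left(\frac{137}{6} + \frac{U}{6}\right) = \frac{185}{6} + \frac{U}{6}$)
$d{\left(G{\left(27,18 \right)} \right)} - b{\left(-507 \right)} = -45827 - \left(\frac{185}{6} + \frac{1}{6} \left(-507\right)\right) = -45827 - \left(\frac{185}{6} - \frac{169}{2}\right) = -45827 - - \frac{161}{3} = -45827 + \frac{161}{3} = - \frac{137320}{3}$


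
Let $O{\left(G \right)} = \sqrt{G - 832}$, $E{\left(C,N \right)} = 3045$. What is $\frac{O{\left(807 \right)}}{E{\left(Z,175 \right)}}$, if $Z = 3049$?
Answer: $\frac{i}{609} \approx 0.001642 i$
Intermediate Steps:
$O{\left(G \right)} = \sqrt{-832 + G}$
$\frac{O{\left(807 \right)}}{E{\left(Z,175 \right)}} = \frac{\sqrt{-832 + 807}}{3045} = \sqrt{-25} \cdot \frac{1}{3045} = 5 i \frac{1}{3045} = \frac{i}{609}$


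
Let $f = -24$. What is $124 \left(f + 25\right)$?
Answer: $124$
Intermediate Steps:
$124 \left(f + 25\right) = 124 \left(-24 + 25\right) = 124 \cdot 1 = 124$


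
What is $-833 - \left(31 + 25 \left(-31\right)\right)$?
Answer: $-89$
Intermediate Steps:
$-833 - \left(31 + 25 \left(-31\right)\right) = -833 - \left(31 - 775\right) = -833 - -744 = -833 + 744 = -89$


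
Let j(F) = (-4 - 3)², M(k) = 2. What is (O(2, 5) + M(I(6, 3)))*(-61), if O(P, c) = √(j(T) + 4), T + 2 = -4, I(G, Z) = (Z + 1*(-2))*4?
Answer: -122 - 61*√53 ≈ -566.09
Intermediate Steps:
I(G, Z) = -8 + 4*Z (I(G, Z) = (Z - 2)*4 = (-2 + Z)*4 = -8 + 4*Z)
T = -6 (T = -2 - 4 = -6)
j(F) = 49 (j(F) = (-7)² = 49)
O(P, c) = √53 (O(P, c) = √(49 + 4) = √53)
(O(2, 5) + M(I(6, 3)))*(-61) = (√53 + 2)*(-61) = (2 + √53)*(-61) = -122 - 61*√53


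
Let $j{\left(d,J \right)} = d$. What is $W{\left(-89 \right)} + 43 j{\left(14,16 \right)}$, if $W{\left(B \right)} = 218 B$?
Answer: $-18800$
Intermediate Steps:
$W{\left(-89 \right)} + 43 j{\left(14,16 \right)} = 218 \left(-89\right) + 43 \cdot 14 = -19402 + 602 = -18800$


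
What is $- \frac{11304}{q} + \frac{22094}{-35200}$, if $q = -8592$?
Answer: $\frac{2167387}{3150400} \approx 0.68797$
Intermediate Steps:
$- \frac{11304}{q} + \frac{22094}{-35200} = - \frac{11304}{-8592} + \frac{22094}{-35200} = \left(-11304\right) \left(- \frac{1}{8592}\right) + 22094 \left(- \frac{1}{35200}\right) = \frac{471}{358} - \frac{11047}{17600} = \frac{2167387}{3150400}$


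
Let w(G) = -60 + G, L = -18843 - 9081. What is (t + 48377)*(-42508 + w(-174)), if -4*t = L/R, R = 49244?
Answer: -3916291592423/1894 ≈ -2.0677e+9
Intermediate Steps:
L = -27924
t = 537/3788 (t = -(-6981)/49244 = -1/4*(-537/947) = 537/3788 ≈ 0.14176)
(t + 48377)*(-42508 + w(-174)) = (537/3788 + 48377)*(-42508 + (-60 - 174)) = 183252613*(-42508 - 234)/3788 = (183252613/3788)*(-42742) = -3916291592423/1894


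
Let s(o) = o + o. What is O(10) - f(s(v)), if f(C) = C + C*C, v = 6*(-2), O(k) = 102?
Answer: -450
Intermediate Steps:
v = -12
s(o) = 2*o
f(C) = C + C²
O(10) - f(s(v)) = 102 - 2*(-12)*(1 + 2*(-12)) = 102 - (-24)*(1 - 24) = 102 - (-24)*(-23) = 102 - 1*552 = 102 - 552 = -450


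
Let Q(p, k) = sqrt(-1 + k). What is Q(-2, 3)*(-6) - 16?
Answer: -16 - 6*sqrt(2) ≈ -24.485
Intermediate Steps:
Q(-2, 3)*(-6) - 16 = sqrt(-1 + 3)*(-6) - 16 = sqrt(2)*(-6) - 16 = -6*sqrt(2) - 16 = -16 - 6*sqrt(2)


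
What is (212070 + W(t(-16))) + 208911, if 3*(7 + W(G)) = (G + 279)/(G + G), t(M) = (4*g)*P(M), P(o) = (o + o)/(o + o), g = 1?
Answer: 10103659/24 ≈ 4.2099e+5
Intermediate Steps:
P(o) = 1 (P(o) = (2*o)/((2*o)) = (2*o)*(1/(2*o)) = 1)
t(M) = 4 (t(M) = (4*1)*1 = 4*1 = 4)
W(G) = -7 + (279 + G)/(6*G) (W(G) = -7 + ((G + 279)/(G + G))/3 = -7 + ((279 + G)/((2*G)))/3 = -7 + ((279 + G)*(1/(2*G)))/3 = -7 + ((279 + G)/(2*G))/3 = -7 + (279 + G)/(6*G))
(212070 + W(t(-16))) + 208911 = (212070 + (⅙)*(279 - 41*4)/4) + 208911 = (212070 + (⅙)*(¼)*(279 - 164)) + 208911 = (212070 + (⅙)*(¼)*115) + 208911 = (212070 + 115/24) + 208911 = 5089795/24 + 208911 = 10103659/24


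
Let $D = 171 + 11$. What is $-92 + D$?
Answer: $90$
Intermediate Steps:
$D = 182$
$-92 + D = -92 + 182 = 90$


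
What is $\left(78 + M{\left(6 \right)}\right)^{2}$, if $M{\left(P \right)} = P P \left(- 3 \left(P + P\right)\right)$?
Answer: $1483524$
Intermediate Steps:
$M{\left(P \right)} = - 6 P^{3}$ ($M{\left(P \right)} = P^{2} \left(- 3 \cdot 2 P\right) = P^{2} \left(- 6 P\right) = - 6 P^{3}$)
$\left(78 + M{\left(6 \right)}\right)^{2} = \left(78 - 6 \cdot 6^{3}\right)^{2} = \left(78 - 1296\right)^{2} = \left(-1218\right)^{2} = 1483524$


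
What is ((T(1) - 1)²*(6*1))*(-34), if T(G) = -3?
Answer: -3264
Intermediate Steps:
((T(1) - 1)²*(6*1))*(-34) = ((-3 - 1)²*(6*1))*(-34) = ((-4)²*6)*(-34) = (16*6)*(-34) = 96*(-34) = -3264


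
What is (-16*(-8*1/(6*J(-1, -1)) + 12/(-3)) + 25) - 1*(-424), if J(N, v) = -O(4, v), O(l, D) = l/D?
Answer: 1555/3 ≈ 518.33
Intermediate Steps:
J(N, v) = -4/v
(-16*(-8*1/(6*J(-1, -1)) + 12/(-3)) + 25) - 1*(-424) = (-16*(-8/(6*(-4/(-1))) + 12/(-3)) + 25) - 1*(-424) = (-16*(-8/(6*(-4*(-1))) + 12*(-1/3)) + 25) + 424 = (-16*(-8/(6*4) - 4) + 25) + 424 = (-16*(-8/24 - 4) + 25) + 424 = (-16*(-8*1/24 - 4) + 25) + 424 = (-16*(-1/3 - 4) + 25) + 424 = (-16*(-13/3) + 25) + 424 = (208/3 + 25) + 424 = 283/3 + 424 = 1555/3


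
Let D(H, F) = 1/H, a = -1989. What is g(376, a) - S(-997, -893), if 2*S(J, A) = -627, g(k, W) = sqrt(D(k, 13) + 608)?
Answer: 627/2 + 3*sqrt(2387694)/188 ≈ 338.16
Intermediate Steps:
g(k, W) = sqrt(608 + 1/k) (g(k, W) = sqrt(1/k + 608) = sqrt(608 + 1/k))
S(J, A) = -627/2 (S(J, A) = (1/2)*(-627) = -627/2)
g(376, a) - S(-997, -893) = sqrt(608 + 1/376) - 1*(-627/2) = sqrt(608 + 1/376) + 627/2 = sqrt(228609/376) + 627/2 = 3*sqrt(2387694)/188 + 627/2 = 627/2 + 3*sqrt(2387694)/188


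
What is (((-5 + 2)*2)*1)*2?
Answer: -12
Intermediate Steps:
(((-5 + 2)*2)*1)*2 = (-3*2*1)*2 = -6*1*2 = -6*2 = -12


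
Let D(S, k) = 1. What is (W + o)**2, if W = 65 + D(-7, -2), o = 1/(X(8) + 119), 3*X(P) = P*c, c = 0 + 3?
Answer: 70274689/16129 ≈ 4357.0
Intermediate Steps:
c = 3
X(P) = P (X(P) = (P*3)/3 = (3*P)/3 = P)
o = 1/127 (o = 1/(8 + 119) = 1/127 ≈ 0.0078740)
W = 66 (W = 65 + 1 = 66)
(W + o)**2 = (66 + 1/127)**2 = (8383/127)**2 = 70274689/16129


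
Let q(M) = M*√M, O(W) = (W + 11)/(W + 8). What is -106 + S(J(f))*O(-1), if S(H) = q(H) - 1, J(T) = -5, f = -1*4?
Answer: -752/7 - 50*I*√5/7 ≈ -107.43 - 15.972*I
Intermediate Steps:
f = -4
O(W) = (11 + W)/(8 + W)
q(M) = M^(3/2)
S(H) = -1 + H^(3/2) (S(H) = H^(3/2) - 1 = -1 + H^(3/2))
-106 + S(J(f))*O(-1) = -106 + (-1 + (-5)^(3/2))*((11 - 1)/(8 - 1)) = -106 + (-1 - 5*I*√5)*(10/7) = -106 + (-10/7 - 50*I*√5/7) = -752/7 - 50*I*√5/7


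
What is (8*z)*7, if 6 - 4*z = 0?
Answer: 84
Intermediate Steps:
z = 3/2 (z = 3/2 - ¼*0 = 3/2 + 0 = 3/2 ≈ 1.5000)
(8*z)*7 = (8*(3/2))*7 = 12*7 = 84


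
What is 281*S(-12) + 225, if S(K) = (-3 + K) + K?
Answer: -7362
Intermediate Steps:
S(K) = -3 + 2*K
281*S(-12) + 225 = 281*(-3 + 2*(-12)) + 225 = 281*(-3 - 24) + 225 = 281*(-27) + 225 = -7587 + 225 = -7362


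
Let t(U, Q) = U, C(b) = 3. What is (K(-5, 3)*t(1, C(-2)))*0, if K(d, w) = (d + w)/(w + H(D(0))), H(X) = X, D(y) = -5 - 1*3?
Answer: 0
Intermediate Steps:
D(y) = -8 (D(y) = -5 - 3 = -8)
K(d, w) = (d + w)/(-8 + w) (K(d, w) = (d + w)/(w - 8) = (d + w)/(-8 + w))
(K(-5, 3)*t(1, C(-2)))*0 = (((-5 + 3)/(-8 + 3))*1)*0 = ((-2/(-5))*1)*0 = (-1/5*(-2)*1)*0 = ((2/5)*1)*0 = (2/5)*0 = 0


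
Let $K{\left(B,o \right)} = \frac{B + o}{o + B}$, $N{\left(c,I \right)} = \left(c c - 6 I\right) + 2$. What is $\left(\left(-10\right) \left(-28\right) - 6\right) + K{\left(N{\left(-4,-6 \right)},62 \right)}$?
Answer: $275$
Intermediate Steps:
$N{\left(c,I \right)} = 2 + c^{2} - 6 I$ ($N{\left(c,I \right)} = \left(c^{2} - 6 I\right) + 2 = 2 + c^{2} - 6 I$)
$K{\left(B,o \right)} = 1$ ($K{\left(B,o \right)} = \frac{B + o}{B + o} = 1$)
$\left(\left(-10\right) \left(-28\right) - 6\right) + K{\left(N{\left(-4,-6 \right)},62 \right)} = \left(\left(-10\right) \left(-28\right) - 6\right) + 1 = \left(280 - 6\right) + 1 = 274 + 1 = 275$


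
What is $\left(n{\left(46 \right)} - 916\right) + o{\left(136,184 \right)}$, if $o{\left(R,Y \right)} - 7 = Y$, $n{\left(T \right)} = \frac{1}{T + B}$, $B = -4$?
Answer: $- \frac{30449}{42} \approx -724.98$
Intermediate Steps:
$n{\left(T \right)} = \frac{1}{-4 + T}$ ($n{\left(T \right)} = \frac{1}{T - 4} = \frac{1}{-4 + T}$)
$o{\left(R,Y \right)} = 7 + Y$
$\left(n{\left(46 \right)} - 916\right) + o{\left(136,184 \right)} = \left(\frac{1}{-4 + 46} - 916\right) + \left(7 + 184\right) = \left(\frac{1}{42} - 916\right) + 191 = - \frac{38471}{42} + 191 = - \frac{30449}{42}$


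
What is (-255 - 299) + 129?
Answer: -425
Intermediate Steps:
(-255 - 299) + 129 = -554 + 129 = -425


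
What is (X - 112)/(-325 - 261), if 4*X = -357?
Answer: 805/2344 ≈ 0.34343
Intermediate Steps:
X = -357/4 (X = (¼)*(-357) = -357/4 ≈ -89.250)
(X - 112)/(-325 - 261) = (-357/4 - 112)/(-325 - 261) = -805/4/(-586) = -805/4*(-1/586) = 805/2344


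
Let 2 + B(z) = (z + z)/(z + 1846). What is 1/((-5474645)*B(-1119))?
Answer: 727/20212389340 ≈ 3.5968e-8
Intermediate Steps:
B(z) = -2 + 2*z/(1846 + z) (B(z) = -2 + (z + z)/(z + 1846) = -2 + (2*z)/(1846 + z) = -2 + 2*z/(1846 + z))
1/((-5474645)*B(-1119)) = 1/((-5474645)*((-3692/(1846 - 1119)))) = -1/(5474645*((-3692/727))) = -1/(5474645*((-3692*1/727))) = -1/(5474645*(-3692/727)) = -1/5474645*(-727/3692) = 727/20212389340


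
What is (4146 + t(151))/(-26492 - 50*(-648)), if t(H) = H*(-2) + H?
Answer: 3995/5908 ≈ 0.67620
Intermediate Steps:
t(H) = -H (t(H) = -2*H + H = -H)
(4146 + t(151))/(-26492 - 50*(-648)) = (4146 - 1*151)/(-26492 - 50*(-648)) = (4146 - 151)/(-26492 + 32400) = 3995/5908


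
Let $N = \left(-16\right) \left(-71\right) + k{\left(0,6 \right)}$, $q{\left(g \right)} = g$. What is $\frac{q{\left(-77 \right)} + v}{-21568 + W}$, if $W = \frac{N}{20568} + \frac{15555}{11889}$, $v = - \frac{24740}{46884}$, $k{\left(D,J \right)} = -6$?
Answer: $\frac{4114955232376}{1144697460843549} \approx 0.0035948$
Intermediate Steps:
$N = 1130$ ($N = \left(-16\right) \left(-71\right) - 6 = 1136 - 6 = 1130$)
$v = - \frac{6185}{11721}$ ($v = \left(-24740\right) \frac{1}{46884} = - \frac{6185}{11721} \approx -0.52769$)
$W = \frac{6173515}{4528388}$ ($W = \frac{1130}{20568} + \frac{15555}{11889} = 1130 \cdot \frac{1}{20568} + 15555 \cdot \frac{1}{11889} = \frac{565}{10284} + \frac{5185}{3963} = \frac{6173515}{4528388} \approx 1.3633$)
$\frac{q{\left(-77 \right)} + v}{-21568 + W} = \frac{-77 - \frac{6185}{11721}}{-21568 + \frac{6173515}{4528388}} = - \frac{908702}{11721 \left(- \frac{97662098869}{4528388}\right)} = \left(- \frac{908702}{11721}\right) \left(- \frac{4528388}{97662098869}\right) = \frac{4114955232376}{1144697460843549}$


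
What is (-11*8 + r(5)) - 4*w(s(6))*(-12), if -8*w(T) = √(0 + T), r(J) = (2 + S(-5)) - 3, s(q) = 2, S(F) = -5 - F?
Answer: -89 - 6*√2 ≈ -97.485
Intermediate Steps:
r(J) = -1 (r(J) = (2 + (-5 - 1*(-5))) - 3 = (2 + (-5 + 5)) - 3 = (2 + 0) - 3 = 2 - 3 = -1)
w(T) = -√T/8 (w(T) = -√(0 + T)/8 = -√T/8)
(-11*8 + r(5)) - 4*w(s(6))*(-12) = (-11*8 - 1) - 4*-√2/8*(-12) = (-88 - 1) - 4*3*√2/2 = -89 - 6*√2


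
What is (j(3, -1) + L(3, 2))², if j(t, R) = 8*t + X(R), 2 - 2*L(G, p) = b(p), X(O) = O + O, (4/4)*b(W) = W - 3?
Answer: 2209/4 ≈ 552.25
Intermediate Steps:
b(W) = -3 + W (b(W) = W - 3 = -3 + W)
X(O) = 2*O
L(G, p) = 5/2 - p/2 (L(G, p) = 1 - (-3 + p)/2 = 1 + (3/2 - p/2) = 5/2 - p/2)
j(t, R) = 2*R + 8*t (j(t, R) = 8*t + 2*R = 2*R + 8*t)
(j(3, -1) + L(3, 2))² = ((2*(-1) + 8*3) + (5/2 - ½*2))² = ((-2 + 24) + (5/2 - 1))² = (22 + 3/2)² = (47/2)² = 2209/4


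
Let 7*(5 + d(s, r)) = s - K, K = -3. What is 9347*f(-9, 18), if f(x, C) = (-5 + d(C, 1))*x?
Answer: 588861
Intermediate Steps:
d(s, r) = -32/7 + s/7 (d(s, r) = -5 + (s - 1*(-3))/7 = -5 + (s + 3)/7 = -5 + (3 + s)/7 = -5 + (3/7 + s/7) = -32/7 + s/7)
f(x, C) = x*(-67/7 + C/7) (f(x, C) = (-5 + (-32/7 + C/7))*x = (-67/7 + C/7)*x = x*(-67/7 + C/7))
9347*f(-9, 18) = 9347*((⅐)*(-9)*(-67 + 18)) = 9347*((⅐)*(-9)*(-49)) = 9347*63 = 588861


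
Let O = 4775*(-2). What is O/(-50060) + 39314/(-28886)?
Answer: -7691807/6572878 ≈ -1.1702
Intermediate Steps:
O = -9550
O/(-50060) + 39314/(-28886) = -9550/(-50060) + 39314/(-28886) = -9550*(-1/50060) + 39314*(-1/28886) = 955/5006 - 1787/1313 = -7691807/6572878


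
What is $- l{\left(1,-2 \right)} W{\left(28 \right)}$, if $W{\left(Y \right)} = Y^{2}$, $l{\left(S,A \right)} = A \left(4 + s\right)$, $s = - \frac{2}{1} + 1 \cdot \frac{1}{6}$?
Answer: $\frac{10192}{3} \approx 3397.3$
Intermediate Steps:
$s = - \frac{11}{6}$ ($s = \left(-2\right) 1 + 1 \cdot \frac{1}{6} = -2 + \frac{1}{6} = - \frac{11}{6} \approx -1.8333$)
$l{\left(S,A \right)} = \frac{13 A}{6}$ ($l{\left(S,A \right)} = A \left(4 - \frac{11}{6}\right) = A \frac{13}{6} = \frac{13 A}{6}$)
$- l{\left(1,-2 \right)} W{\left(28 \right)} = - \frac{13}{6} \left(-2\right) 28^{2} = - \frac{\left(-13\right) 784}{3} = \left(-1\right) \left(- \frac{10192}{3}\right) = \frac{10192}{3}$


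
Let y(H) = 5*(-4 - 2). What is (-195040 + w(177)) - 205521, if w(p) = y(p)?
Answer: -400591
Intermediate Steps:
y(H) = -30 (y(H) = 5*(-6) = -30)
w(p) = -30
(-195040 + w(177)) - 205521 = (-195040 - 30) - 205521 = -195070 - 205521 = -400591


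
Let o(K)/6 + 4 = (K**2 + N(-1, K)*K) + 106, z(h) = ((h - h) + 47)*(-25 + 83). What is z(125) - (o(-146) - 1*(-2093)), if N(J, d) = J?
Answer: -128751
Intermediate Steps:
z(h) = 2726 (z(h) = (0 + 47)*58 = 47*58 = 2726)
o(K) = 612 - 6*K + 6*K**2 (o(K) = -24 + 6*((K**2 - K) + 106) = -24 + 6*(106 + K**2 - K) = -24 + (636 - 6*K + 6*K**2) = 612 - 6*K + 6*K**2)
z(125) - (o(-146) - 1*(-2093)) = 2726 - ((612 - 6*(-146) + 6*(-146)**2) - 1*(-2093)) = 2726 - ((612 + 876 + 6*21316) + 2093) = 2726 - ((612 + 876 + 127896) + 2093) = 2726 - (129384 + 2093) = 2726 - 1*131477 = 2726 - 131477 = -128751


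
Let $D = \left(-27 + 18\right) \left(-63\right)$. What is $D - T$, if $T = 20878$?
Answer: $-20311$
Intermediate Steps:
$D = 567$ ($D = \left(-9\right) \left(-63\right) = 567$)
$D - T = 567 - 20878 = -20311$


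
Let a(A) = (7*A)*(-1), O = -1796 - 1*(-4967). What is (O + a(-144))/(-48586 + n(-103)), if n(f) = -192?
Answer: -4179/48778 ≈ -0.085674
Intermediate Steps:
O = 3171 (O = -1796 + 4967 = 3171)
a(A) = -7*A
(O + a(-144))/(-48586 + n(-103)) = (3171 - 7*(-144))/(-48586 - 192) = (3171 + 1008)/(-48778) = 4179*(-1/48778) = -4179/48778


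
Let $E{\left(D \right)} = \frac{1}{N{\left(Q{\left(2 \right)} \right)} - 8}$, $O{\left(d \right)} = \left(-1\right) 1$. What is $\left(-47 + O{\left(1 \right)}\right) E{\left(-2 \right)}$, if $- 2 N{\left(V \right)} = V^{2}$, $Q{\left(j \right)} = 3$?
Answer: $\frac{96}{25} \approx 3.84$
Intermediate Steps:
$O{\left(d \right)} = -1$
$N{\left(V \right)} = - \frac{V^{2}}{2}$
$E{\left(D \right)} = - \frac{2}{25}$ ($E{\left(D \right)} = \frac{1}{- \frac{3^{2}}{2} - 8} = \frac{1}{\left(- \frac{1}{2}\right) 9 - 8} = \frac{1}{- \frac{9}{2} - 8} = \frac{1}{- \frac{25}{2}} = - \frac{2}{25}$)
$\left(-47 + O{\left(1 \right)}\right) E{\left(-2 \right)} = \left(-47 - 1\right) \left(- \frac{2}{25}\right) = \left(-48\right) \left(- \frac{2}{25}\right) = \frac{96}{25}$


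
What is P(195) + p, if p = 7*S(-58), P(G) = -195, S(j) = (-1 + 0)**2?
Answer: -188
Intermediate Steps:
S(j) = 1 (S(j) = (-1)**2 = 1)
p = 7 (p = 7*1 = 7)
P(195) + p = -195 + 7 = -188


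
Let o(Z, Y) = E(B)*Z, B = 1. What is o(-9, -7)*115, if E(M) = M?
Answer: -1035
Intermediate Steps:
o(Z, Y) = Z (o(Z, Y) = 1*Z = Z)
o(-9, -7)*115 = -9*115 = -1035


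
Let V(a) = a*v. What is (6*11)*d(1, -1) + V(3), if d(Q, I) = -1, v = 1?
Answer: -63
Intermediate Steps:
V(a) = a (V(a) = a*1 = a)
(6*11)*d(1, -1) + V(3) = (6*11)*(-1) + 3 = 66*(-1) + 3 = -66 + 3 = -63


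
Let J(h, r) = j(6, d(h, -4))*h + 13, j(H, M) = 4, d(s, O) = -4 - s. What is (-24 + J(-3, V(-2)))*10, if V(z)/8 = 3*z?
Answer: -230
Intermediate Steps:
V(z) = 24*z (V(z) = 8*(3*z) = 24*z)
J(h, r) = 13 + 4*h (J(h, r) = 4*h + 13 = 13 + 4*h)
(-24 + J(-3, V(-2)))*10 = (-24 + (13 + 4*(-3)))*10 = (-24 + (13 - 12))*10 = (-24 + 1)*10 = -23*10 = -230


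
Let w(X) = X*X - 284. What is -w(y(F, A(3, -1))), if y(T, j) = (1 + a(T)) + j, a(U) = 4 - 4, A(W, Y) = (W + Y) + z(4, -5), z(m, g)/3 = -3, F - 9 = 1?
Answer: 248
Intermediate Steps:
F = 10 (F = 9 + 1 = 10)
z(m, g) = -9 (z(m, g) = 3*(-3) = -9)
A(W, Y) = -9 + W + Y (A(W, Y) = (W + Y) - 9 = -9 + W + Y)
a(U) = 0
y(T, j) = 1 + j (y(T, j) = (1 + 0) + j = 1 + j)
w(X) = -284 + X**2 (w(X) = X**2 - 284 = -284 + X**2)
-w(y(F, A(3, -1))) = -(-284 + (1 + (-9 + 3 - 1))**2) = -(-284 + (1 - 7)**2) = -(-284 + (-6)**2) = -(-284 + 36) = -1*(-248) = 248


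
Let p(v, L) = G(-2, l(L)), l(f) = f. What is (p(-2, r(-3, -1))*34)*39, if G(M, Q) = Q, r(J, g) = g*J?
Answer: 3978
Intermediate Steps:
r(J, g) = J*g
p(v, L) = L
(p(-2, r(-3, -1))*34)*39 = (-3*(-1)*34)*39 = (3*34)*39 = 102*39 = 3978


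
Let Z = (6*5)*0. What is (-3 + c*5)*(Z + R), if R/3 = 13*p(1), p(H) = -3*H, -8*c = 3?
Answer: 4563/8 ≈ 570.38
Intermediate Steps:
c = -3/8 (c = -1/8*3 = -3/8 ≈ -0.37500)
Z = 0 (Z = 30*0 = 0)
R = -117 (R = 3*(13*(-3*1)) = 3*(13*(-3)) = 3*(-39) = -117)
(-3 + c*5)*(Z + R) = (-3 - 3/8*5)*(0 - 117) = (-3 - 15/8)*(-117) = -39/8*(-117) = 4563/8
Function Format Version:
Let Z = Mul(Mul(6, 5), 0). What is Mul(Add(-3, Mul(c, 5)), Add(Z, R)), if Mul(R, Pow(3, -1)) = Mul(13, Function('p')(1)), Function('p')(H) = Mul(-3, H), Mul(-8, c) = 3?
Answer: Rational(4563, 8) ≈ 570.38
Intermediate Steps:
c = Rational(-3, 8) (c = Mul(Rational(-1, 8), 3) = Rational(-3, 8) ≈ -0.37500)
Z = 0 (Z = Mul(30, 0) = 0)
R = -117 (R = Mul(3, Mul(13, Mul(-3, 1))) = Mul(3, Mul(13, -3)) = Mul(3, -39) = -117)
Mul(Add(-3, Mul(c, 5)), Add(Z, R)) = Mul(Add(-3, Mul(Rational(-3, 8), 5)), Add(0, -117)) = Mul(Add(-3, Rational(-15, 8)), -117) = Mul(Rational(-39, 8), -117) = Rational(4563, 8)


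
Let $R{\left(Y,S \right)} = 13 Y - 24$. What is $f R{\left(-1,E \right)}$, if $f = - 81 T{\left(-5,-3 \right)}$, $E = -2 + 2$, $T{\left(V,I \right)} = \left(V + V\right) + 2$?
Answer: $-23976$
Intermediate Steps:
$T{\left(V,I \right)} = 2 + 2 V$ ($T{\left(V,I \right)} = 2 V + 2 = 2 + 2 V$)
$E = 0$
$R{\left(Y,S \right)} = -24 + 13 Y$
$f = 648$ ($f = - 81 \left(2 + 2 \left(-5\right)\right) = - 81 \left(2 - 10\right) = \left(-81\right) \left(-8\right) = 648$)
$f R{\left(-1,E \right)} = 648 \left(-24 + 13 \left(-1\right)\right) = 648 \left(-24 - 13\right) = 648 \left(-37\right) = -23976$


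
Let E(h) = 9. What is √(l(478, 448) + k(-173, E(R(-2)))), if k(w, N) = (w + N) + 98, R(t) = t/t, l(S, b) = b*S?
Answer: √214078 ≈ 462.69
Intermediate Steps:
l(S, b) = S*b
R(t) = 1
k(w, N) = 98 + N + w (k(w, N) = (N + w) + 98 = 98 + N + w)
√(l(478, 448) + k(-173, E(R(-2)))) = √(478*448 + (98 + 9 - 173)) = √(214144 - 66) = √214078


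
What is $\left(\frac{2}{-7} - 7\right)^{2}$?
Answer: $\frac{2601}{49} \approx 53.082$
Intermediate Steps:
$\left(\frac{2}{-7} - 7\right)^{2} = \left(2 \left(- \frac{1}{7}\right) - 7\right)^{2} = \left(- \frac{2}{7} - 7\right)^{2} = \left(- \frac{51}{7}\right)^{2} = \frac{2601}{49}$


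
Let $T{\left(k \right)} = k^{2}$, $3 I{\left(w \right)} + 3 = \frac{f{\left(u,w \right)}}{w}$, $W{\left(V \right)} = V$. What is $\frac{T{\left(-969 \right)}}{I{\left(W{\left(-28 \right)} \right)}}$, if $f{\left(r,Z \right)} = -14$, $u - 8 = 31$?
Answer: $- \frac{5633766}{5} \approx -1.1268 \cdot 10^{6}$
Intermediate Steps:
$u = 39$ ($u = 8 + 31 = 39$)
$I{\left(w \right)} = -1 - \frac{14}{3 w}$ ($I{\left(w \right)} = -1 + \frac{\left(-14\right) \frac{1}{w}}{3} = -1 - \frac{14}{3 w}$)
$\frac{T{\left(-969 \right)}}{I{\left(W{\left(-28 \right)} \right)}} = \frac{\left(-969\right)^{2}}{\frac{1}{-28} \left(- \frac{14}{3} - -28\right)} = \frac{938961}{\left(- \frac{1}{28}\right) \left(- \frac{14}{3} + 28\right)} = \frac{938961}{\left(- \frac{1}{28}\right) \frac{70}{3}} = \frac{938961}{- \frac{5}{6}} = 938961 \left(- \frac{6}{5}\right) = - \frac{5633766}{5}$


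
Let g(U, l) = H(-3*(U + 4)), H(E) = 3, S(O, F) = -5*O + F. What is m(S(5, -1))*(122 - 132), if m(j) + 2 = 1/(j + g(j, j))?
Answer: 470/23 ≈ 20.435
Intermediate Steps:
S(O, F) = F - 5*O
g(U, l) = 3
m(j) = -2 + 1/(3 + j) (m(j) = -2 + 1/(j + 3) = -2 + 1/(3 + j))
m(S(5, -1))*(122 - 132) = ((-5 - 2*(-1 - 5*5))/(3 + (-1 - 5*5)))*(122 - 132) = ((-5 - 2*(-1 - 25))/(3 + (-1 - 25)))*(-10) = ((-5 - 2*(-26))/(3 - 26))*(-10) = ((-5 + 52)/(-23))*(-10) = -1/23*47*(-10) = -47/23*(-10) = 470/23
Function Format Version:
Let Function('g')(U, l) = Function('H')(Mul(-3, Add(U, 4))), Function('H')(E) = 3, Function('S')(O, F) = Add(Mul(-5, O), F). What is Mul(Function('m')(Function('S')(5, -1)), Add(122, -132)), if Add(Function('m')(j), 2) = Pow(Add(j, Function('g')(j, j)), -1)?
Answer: Rational(470, 23) ≈ 20.435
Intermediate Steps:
Function('S')(O, F) = Add(F, Mul(-5, O))
Function('g')(U, l) = 3
Function('m')(j) = Add(-2, Pow(Add(3, j), -1)) (Function('m')(j) = Add(-2, Pow(Add(j, 3), -1)) = Add(-2, Pow(Add(3, j), -1)))
Mul(Function('m')(Function('S')(5, -1)), Add(122, -132)) = Mul(Mul(Pow(Add(3, Add(-1, Mul(-5, 5))), -1), Add(-5, Mul(-2, Add(-1, Mul(-5, 5))))), Add(122, -132)) = Mul(Mul(Pow(Add(3, Add(-1, -25)), -1), Add(-5, Mul(-2, Add(-1, -25)))), -10) = Mul(Mul(Pow(Add(3, -26), -1), Add(-5, Mul(-2, -26))), -10) = Mul(Mul(Pow(-23, -1), Add(-5, 52)), -10) = Mul(Mul(Rational(-1, 23), 47), -10) = Mul(Rational(-47, 23), -10) = Rational(470, 23)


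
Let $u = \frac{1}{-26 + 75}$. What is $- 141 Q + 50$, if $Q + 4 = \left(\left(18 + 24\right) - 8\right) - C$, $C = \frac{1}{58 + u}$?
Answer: $- \frac{11876831}{2843} \approx -4177.6$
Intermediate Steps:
$u = \frac{1}{49} \approx 0.020408$
$C = \frac{49}{2843}$ ($C = \frac{1}{58 + \frac{1}{49}} = \frac{1}{\frac{2843}{49}} = \frac{49}{2843} \approx 0.017235$)
$Q = \frac{85241}{2843}$ ($Q = -4 + \left(\left(\left(18 + 24\right) - 8\right) - \frac{49}{2843}\right) = -4 + \left(\left(42 - 8\right) - \frac{49}{2843}\right) = -4 + \left(34 - \frac{49}{2843}\right) = -4 + \frac{96613}{2843} = \frac{85241}{2843} \approx 29.983$)
$- 141 Q + 50 = \left(-141\right) \frac{85241}{2843} + 50 = - \frac{12018981}{2843} + 50 = - \frac{11876831}{2843}$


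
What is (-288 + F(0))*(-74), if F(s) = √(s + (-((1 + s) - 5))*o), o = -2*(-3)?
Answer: 21312 - 148*√6 ≈ 20949.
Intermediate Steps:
o = 6
F(s) = √(24 - 5*s) (F(s) = √(s - ((1 + s) - 5)*6) = √(s - (-4 + s)*6) = √(s + (4 - s)*6) = √(s + (24 - 6*s)) = √(24 - 5*s))
(-288 + F(0))*(-74) = (-288 + √(24 - 5*0))*(-74) = (-288 + √(24 + 0))*(-74) = (-288 + √24)*(-74) = (-288 + 2*√6)*(-74) = 21312 - 148*√6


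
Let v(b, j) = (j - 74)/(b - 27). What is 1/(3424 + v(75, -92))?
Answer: 24/82093 ≈ 0.00029235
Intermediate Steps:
v(b, j) = (-74 + j)/(-27 + b)
1/(3424 + v(75, -92)) = 1/(3424 + (-74 - 92)/(-27 + 75)) = 1/(3424 - 166/48) = 1/(3424 + (1/48)*(-166)) = 1/(3424 - 83/24) = 1/(82093/24) = 24/82093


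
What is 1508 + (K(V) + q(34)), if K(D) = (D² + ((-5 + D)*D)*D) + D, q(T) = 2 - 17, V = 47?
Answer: 96527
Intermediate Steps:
q(T) = -15
K(D) = D + D² + D²*(-5 + D) (K(D) = (D² + (D*(-5 + D))*D) + D = (D² + D²*(-5 + D)) + D = D + D² + D²*(-5 + D))
1508 + (K(V) + q(34)) = 1508 + (47*(1 + 47² - 4*47) - 15) = 1508 + (47*(1 + 2209 - 188) - 15) = 1508 + (47*2022 - 15) = 1508 + (95034 - 15) = 1508 + 95019 = 96527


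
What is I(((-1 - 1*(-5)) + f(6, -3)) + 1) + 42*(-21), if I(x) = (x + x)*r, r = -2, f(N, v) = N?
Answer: -926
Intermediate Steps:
I(x) = -4*x (I(x) = (x + x)*(-2) = (2*x)*(-2) = -4*x)
I(((-1 - 1*(-5)) + f(6, -3)) + 1) + 42*(-21) = -4*(((-1 - 1*(-5)) + 6) + 1) + 42*(-21) = -4*(((-1 + 5) + 6) + 1) - 882 = -4*((4 + 6) + 1) - 882 = -4*(10 + 1) - 882 = -4*11 - 882 = -44 - 882 = -926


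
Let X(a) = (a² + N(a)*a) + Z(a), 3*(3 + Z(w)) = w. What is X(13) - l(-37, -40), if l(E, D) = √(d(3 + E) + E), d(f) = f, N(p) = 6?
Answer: 745/3 - I*√71 ≈ 248.33 - 8.4261*I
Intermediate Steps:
Z(w) = -3 + w/3
l(E, D) = √(3 + 2*E) (l(E, D) = √((3 + E) + E) = √(3 + 2*E))
X(a) = -3 + a² + 19*a/3 (X(a) = (a² + 6*a) + (-3 + a/3) = -3 + a² + 19*a/3)
X(13) - l(-37, -40) = (-3 + 13² + (19/3)*13) - √(3 + 2*(-37)) = (-3 + 169 + 247/3) - √(3 - 74) = 745/3 - √(-71) = 745/3 - I*√71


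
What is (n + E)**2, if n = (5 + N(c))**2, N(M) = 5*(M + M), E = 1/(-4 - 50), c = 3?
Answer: 4375690201/2916 ≈ 1.5006e+6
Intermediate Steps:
E = -1/54 (E = 1/(-54) = -1/54 ≈ -0.018519)
N(M) = 10*M (N(M) = 5*(2*M) = 10*M)
n = 1225 (n = (5 + 10*3)**2 = (5 + 30)**2 = 35**2 = 1225)
(n + E)**2 = (1225 - 1/54)**2 = (66149/54)**2 = 4375690201/2916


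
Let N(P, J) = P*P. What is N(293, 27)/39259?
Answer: 85849/39259 ≈ 2.1867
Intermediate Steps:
N(P, J) = P²
N(293, 27)/39259 = 293²/39259 = 85849*(1/39259) = 85849/39259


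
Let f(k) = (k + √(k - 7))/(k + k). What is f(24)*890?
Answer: 445 + 445*√17/24 ≈ 521.45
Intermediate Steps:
f(k) = (k + √(-7 + k))/(2*k) (f(k) = (k + √(-7 + k))/((2*k)) = (k + √(-7 + k))*(1/(2*k)) = (k + √(-7 + k))/(2*k))
f(24)*890 = ((½)*(24 + √(-7 + 24))/24)*890 = ((½)*(1/24)*(24 + √17))*890 = (½ + √17/48)*890 = 445 + 445*√17/24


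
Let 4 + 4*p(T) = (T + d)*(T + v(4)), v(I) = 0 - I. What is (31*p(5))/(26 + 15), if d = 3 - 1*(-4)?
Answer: 62/41 ≈ 1.5122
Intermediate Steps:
d = 7 (d = 3 + 4 = 7)
v(I) = -I
p(T) = -1 + (-4 + T)*(7 + T)/4 (p(T) = -1 + ((T + 7)*(T - 1*4))/4 = -1 + ((7 + T)*(T - 4))/4 = -1 + ((7 + T)*(-4 + T))/4 = -1 + ((-4 + T)*(7 + T))/4 = -1 + (-4 + T)*(7 + T)/4)
(31*p(5))/(26 + 15) = (31*(-8 + (¼)*5² + (¾)*5))/(26 + 15) = (31*(-8 + (¼)*25 + 15/4))/41 = (31*(-8 + 25/4 + 15/4))*(1/41) = (31*2)*(1/41) = 62*(1/41) = 62/41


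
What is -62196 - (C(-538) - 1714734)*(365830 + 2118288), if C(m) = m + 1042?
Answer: 4258349536944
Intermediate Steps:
C(m) = 1042 + m
-62196 - (C(-538) - 1714734)*(365830 + 2118288) = -62196 - ((1042 - 538) - 1714734)*(365830 + 2118288) = -62196 - (504 - 1714734)*2484118 = -62196 - (-1714230)*2484118 = -62196 - 1*(-4258349599140) = -62196 + 4258349599140 = 4258349536944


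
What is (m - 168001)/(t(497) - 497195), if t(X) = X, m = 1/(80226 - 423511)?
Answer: 28836111643/85254486465 ≈ 0.33824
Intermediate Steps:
m = -1/343285 (m = 1/(-343285) = -1/343285 ≈ -2.9130e-6)
(m - 168001)/(t(497) - 497195) = (-1/343285 - 168001)/(497 - 497195) = -57672223286/343285/(-496698) = -57672223286/343285*(-1/496698) = 28836111643/85254486465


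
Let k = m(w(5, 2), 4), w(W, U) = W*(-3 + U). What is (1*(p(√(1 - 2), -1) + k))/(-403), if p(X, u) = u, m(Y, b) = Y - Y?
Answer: 1/403 ≈ 0.0024814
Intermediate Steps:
m(Y, b) = 0
k = 0
(1*(p(√(1 - 2), -1) + k))/(-403) = (1*(-1 + 0))/(-403) = (1*(-1))*(-1/403) = -1*(-1/403) = 1/403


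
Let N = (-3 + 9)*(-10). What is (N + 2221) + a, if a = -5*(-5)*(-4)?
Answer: 2061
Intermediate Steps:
N = -60 (N = 6*(-10) = -60)
a = -100 (a = 25*(-4) = -100)
(N + 2221) + a = (-60 + 2221) - 100 = 2161 - 100 = 2061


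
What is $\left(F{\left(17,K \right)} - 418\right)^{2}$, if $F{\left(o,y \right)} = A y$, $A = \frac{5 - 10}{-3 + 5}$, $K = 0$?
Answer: $174724$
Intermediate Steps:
$A = - \frac{5}{2} \approx -2.5$
$F{\left(o,y \right)} = - \frac{5 y}{2}$
$\left(F{\left(17,K \right)} - 418\right)^{2} = \left(\left(- \frac{5}{2}\right) 0 - 418\right)^{2} = \left(0 - 418\right)^{2} = \left(-418\right)^{2} = 174724$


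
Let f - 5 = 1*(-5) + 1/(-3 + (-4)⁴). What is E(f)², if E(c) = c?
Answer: 1/64009 ≈ 1.5623e-5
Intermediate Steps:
f = 1/253 (f = 5 + (1*(-5) + 1/(-3 + (-4)⁴)) = 5 + (-5 + 1/(-3 + 256)) = 5 + (-5 + 1/253) = 5 - 1264/253 = 1/253 ≈ 0.0039526)
E(f)² = (1/253)² = 1/64009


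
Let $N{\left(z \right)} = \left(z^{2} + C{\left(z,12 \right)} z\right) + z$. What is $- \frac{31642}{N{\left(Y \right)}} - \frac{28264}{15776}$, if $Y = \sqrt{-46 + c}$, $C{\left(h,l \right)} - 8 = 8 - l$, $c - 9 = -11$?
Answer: $\frac{62140115}{143956} + \frac{79105 i \sqrt{3}}{438} \approx 431.66 + 312.82 i$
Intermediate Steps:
$c = -2$ ($c = 9 - 11 = -2$)
$C{\left(h,l \right)} = 16 - l$ ($C{\left(h,l \right)} = 8 - \left(-8 + l\right) = 16 - l$)
$Y = 4 i \sqrt{3}$ ($Y = \sqrt{-46 - 2} = \sqrt{-48} = 4 i \sqrt{3} \approx 6.9282 i$)
$N{\left(z \right)} = z^{2} + 5 z$ ($N{\left(z \right)} = \left(z^{2} + \left(16 - 12\right) z\right) + z = \left(z^{2} + 4 z\right) + z = z^{2} + 5 z$)
$- \frac{31642}{N{\left(Y \right)}} - \frac{28264}{15776} = - \frac{31642}{4 i \sqrt{3} \left(5 + 4 i \sqrt{3}\right)} - \frac{28264}{15776} = - \frac{31642}{4 i \sqrt{3} \left(5 + 4 i \sqrt{3}\right)} - \frac{3533}{1972} = - 31642 \left(- \frac{i \sqrt{3}}{12 \left(5 + 4 i \sqrt{3}\right)}\right) - \frac{3533}{1972} = \frac{15821 i \sqrt{3}}{6 \left(5 + 4 i \sqrt{3}\right)} - \frac{3533}{1972} = - \frac{3533}{1972} + \frac{15821 i \sqrt{3}}{6 \left(5 + 4 i \sqrt{3}\right)}$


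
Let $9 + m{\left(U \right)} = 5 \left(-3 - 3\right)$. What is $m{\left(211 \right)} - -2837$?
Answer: $2798$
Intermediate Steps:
$m{\left(U \right)} = -39$ ($m{\left(U \right)} = -9 + 5 \left(-3 - 3\right) = -9 + 5 \left(-6\right) = -9 - 30 = -39$)
$m{\left(211 \right)} - -2837 = -39 - -2837 = -39 + 2837 = 2798$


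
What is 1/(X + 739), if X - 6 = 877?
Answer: 1/1622 ≈ 0.00061652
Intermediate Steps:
X = 883 (X = 6 + 877 = 883)
1/(X + 739) = 1/(883 + 739) = 1/1622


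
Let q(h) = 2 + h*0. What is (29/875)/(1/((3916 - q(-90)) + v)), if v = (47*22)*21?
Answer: 743212/875 ≈ 849.38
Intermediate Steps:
q(h) = 2 (q(h) = 2 + 0 = 2)
v = 21714 (v = 1034*21 = 21714)
(29/875)/(1/((3916 - q(-90)) + v)) = (29/875)/(1/((3916 - 1*2) + 21714)) = (29*(1/875))/(1/((3916 - 2) + 21714)) = 29/(875*(1/(3914 + 21714))) = 29/(875*(1/25628)) = (29/875)*25628 = 743212/875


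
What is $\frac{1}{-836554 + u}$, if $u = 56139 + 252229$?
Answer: $- \frac{1}{528186} \approx -1.8933 \cdot 10^{-6}$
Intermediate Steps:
$u = 308368$
$\frac{1}{-836554 + u} = \frac{1}{-836554 + 308368} = \frac{1}{-528186} = - \frac{1}{528186}$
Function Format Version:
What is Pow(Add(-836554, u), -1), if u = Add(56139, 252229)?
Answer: Rational(-1, 528186) ≈ -1.8933e-6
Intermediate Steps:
u = 308368
Pow(Add(-836554, u), -1) = Pow(Add(-836554, 308368), -1) = Pow(-528186, -1) = Rational(-1, 528186)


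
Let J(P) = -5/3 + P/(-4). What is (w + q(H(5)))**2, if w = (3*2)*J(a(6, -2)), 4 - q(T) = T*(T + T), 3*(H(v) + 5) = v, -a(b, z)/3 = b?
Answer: 121/81 ≈ 1.4938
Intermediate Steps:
a(b, z) = -3*b
J(P) = -5/3 - P/4 (J(P) = -5*1/3 + P*(-1/4) = -5/3 - P/4)
H(v) = -5 + v/3
q(T) = 4 - 2*T**2 (q(T) = 4 - T*(T + T) = 4 - T*2*T = 4 - 2*T**2)
w = 17 (w = (3*2)*(-5/3 - (-3)*6/4) = 6*(-5/3 - 1/4*(-18)) = 6*(-5/3 + 9/2) = 6*(17/6) = 17)
(w + q(H(5)))**2 = (17 + (4 - 2*(-5 + (1/3)*5)**2))**2 = (17 + (4 - 2*(-5 + 5/3)**2))**2 = (17 + (4 - 2*(-10/3)**2))**2 = (17 + (4 - 2*100/9))**2 = (17 + (4 - 200/9))**2 = (17 - 164/9)**2 = (-11/9)**2 = 121/81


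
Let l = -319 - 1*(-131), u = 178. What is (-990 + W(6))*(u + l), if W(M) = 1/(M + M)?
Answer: 59395/6 ≈ 9899.2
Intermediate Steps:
W(M) = 1/(2*M)
l = -188 (l = -319 + 131 = -188)
(-990 + W(6))*(u + l) = (-990 + (½)/6)*(178 - 188) = (-990 + (½)*(⅙))*(-10) = (-990 + 1/12)*(-10) = -11879/12*(-10) = 59395/6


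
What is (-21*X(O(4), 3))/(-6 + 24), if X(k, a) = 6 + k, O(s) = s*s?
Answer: -77/3 ≈ -25.667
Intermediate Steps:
O(s) = s**2
(-21*X(O(4), 3))/(-6 + 24) = (-21*(6 + 4**2))/(-6 + 24) = -21*(6 + 16)/18 = -21*22*(1/18) = -462*1/18 = -77/3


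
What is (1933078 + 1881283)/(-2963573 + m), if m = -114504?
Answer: -3814361/3078077 ≈ -1.2392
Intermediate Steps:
(1933078 + 1881283)/(-2963573 + m) = (1933078 + 1881283)/(-2963573 - 114504) = 3814361/(-3078077) = 3814361*(-1/3078077) = -3814361/3078077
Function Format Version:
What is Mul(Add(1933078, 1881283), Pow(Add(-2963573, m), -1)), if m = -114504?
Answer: Rational(-3814361, 3078077) ≈ -1.2392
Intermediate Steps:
Mul(Add(1933078, 1881283), Pow(Add(-2963573, m), -1)) = Mul(Add(1933078, 1881283), Pow(Add(-2963573, -114504), -1)) = Mul(3814361, Pow(-3078077, -1)) = Mul(3814361, Rational(-1, 3078077)) = Rational(-3814361, 3078077)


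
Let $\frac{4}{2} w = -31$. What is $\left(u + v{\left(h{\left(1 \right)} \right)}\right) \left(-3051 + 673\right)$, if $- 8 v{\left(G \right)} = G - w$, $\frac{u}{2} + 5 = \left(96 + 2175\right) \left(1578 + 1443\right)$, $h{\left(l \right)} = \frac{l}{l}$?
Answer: $- \frac{261035341691}{8} \approx -3.2629 \cdot 10^{10}$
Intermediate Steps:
$w = - \frac{31}{2}$ ($w = \frac{1}{2} \left(-31\right) = - \frac{31}{2} \approx -15.5$)
$h{\left(l \right)} = 1$
$u = 13721372$ ($u = -10 + 2 \left(96 + 2175\right) \left(1578 + 1443\right) = -10 + 2 \cdot 2271 \cdot 3021 = -10 + 2 \cdot 6860691 = -10 + 13721382 = 13721372$)
$v{\left(G \right)} = - \frac{31}{16} - \frac{G}{8}$ ($v{\left(G \right)} = - \frac{G - - \frac{31}{2}}{8} = - \frac{G + \frac{31}{2}}{8} = - \frac{\frac{31}{2} + G}{8} = - \frac{31}{16} - \frac{G}{8}$)
$\left(u + v{\left(h{\left(1 \right)} \right)}\right) \left(-3051 + 673\right) = \left(13721372 - \frac{33}{16}\right) \left(-3051 + 673\right) = \left(13721372 - \frac{33}{16}\right) \left(-2378\right) = \frac{219541919}{16} \left(-2378\right) = - \frac{261035341691}{8}$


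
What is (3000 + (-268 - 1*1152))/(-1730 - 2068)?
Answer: -790/1899 ≈ -0.41601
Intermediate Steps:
(3000 + (-268 - 1*1152))/(-1730 - 2068) = (3000 + (-268 - 1152))/(-3798) = (3000 - 1420)*(-1/3798) = 1580*(-1/3798) = -790/1899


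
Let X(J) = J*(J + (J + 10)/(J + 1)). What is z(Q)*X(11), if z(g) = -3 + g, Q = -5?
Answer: -1122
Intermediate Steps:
X(J) = J*(J + (10 + J)/(1 + J))
z(Q)*X(11) = (-3 - 5)*(11*(10 + 11² + 2*11)/(1 + 11)) = -88*(10 + 121 + 22)/12 = -88*153/12 = -8*561/4 = -1122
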